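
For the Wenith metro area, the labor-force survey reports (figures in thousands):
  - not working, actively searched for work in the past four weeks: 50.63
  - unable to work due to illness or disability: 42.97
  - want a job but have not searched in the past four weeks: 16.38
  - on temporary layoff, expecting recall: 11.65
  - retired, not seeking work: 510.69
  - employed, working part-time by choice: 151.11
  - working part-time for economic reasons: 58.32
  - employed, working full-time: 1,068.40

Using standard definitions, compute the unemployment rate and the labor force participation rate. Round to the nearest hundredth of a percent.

Unemployment rate ≈ 4.65%; labor force participation rate ≈ 70.16%.

Employed = 151.11 + 58.32 + 1,068.40 = 1,277.83 thousand (anyone who worked, including part-time for economic reasons, counts as employed).
Unemployed = 50.63 + 11.65 = 62.28 thousand (jobless and actively searching, or on temporary layoff).
Labor force = 1,277.83 + 62.28 = 1,340.11 thousand.
Not in labor force = 42.97 + 16.38 + 510.69 = 570.04 thousand (those not working and not actively searching are outside the labor force — including those who want a job but have given up searching).
Civilian working-age population = 1,340.11 + 570.04 = 1,910.15 thousand.
Unemployment rate = 62.28 / 1,340.11 = 4.65%.
Labor force participation rate = 1,340.11 / 1,910.15 = 70.16%.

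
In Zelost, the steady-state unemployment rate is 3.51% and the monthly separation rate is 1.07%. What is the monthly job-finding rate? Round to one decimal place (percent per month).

Job-finding rate ≈ 29.4% per month.

From u* = s/(s+f): f = s·(1−u)/u.
f = 1.07 × (1 − 0.0351) / 0.0351 = 1.0324 / 0.0351 ≈ 29.4% per month.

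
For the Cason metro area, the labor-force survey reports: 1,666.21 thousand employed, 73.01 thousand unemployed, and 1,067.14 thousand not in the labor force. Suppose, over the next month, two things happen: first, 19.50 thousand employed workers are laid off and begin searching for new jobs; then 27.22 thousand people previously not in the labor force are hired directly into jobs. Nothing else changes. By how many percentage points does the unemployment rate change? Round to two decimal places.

The unemployment rate changes by +1.04 percentage points.

Initially, labor force = 1,666.21 + 73.01 = 1,739.22 thousand, so u = 73.01/1,739.22 = 4.20%.
After the first change, employed falls and unemployed rises by 19.50; labor force unchanged → E = 1,646.71, U = 92.51, labor force = 1,739.22 thousand.
After the second change, employed and labor force both rise by 27.22; unemployed unchanged → E = 1,673.93, U = 92.51, labor force = 1,766.44 thousand.
New unemployment rate = 92.51 / 1,766.44 = 5.24%.
Change = 5.24% − 4.20% = +1.04 percentage points.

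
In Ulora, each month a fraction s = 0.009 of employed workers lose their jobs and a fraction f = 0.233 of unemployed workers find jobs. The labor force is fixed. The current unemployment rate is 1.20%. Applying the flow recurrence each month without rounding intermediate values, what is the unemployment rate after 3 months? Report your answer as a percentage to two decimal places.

With a fixed labor force, u_{t+1} = u_t + s·(1−u_t) − f·u_t = u_t·(1−s−f) + s.
Here 1−s−f = 0.758 and s = 0.009.
u_1 = 0.012000 × 0.758 + 0.009 = 0.018096.
u_2 = 0.018096 × 0.758 + 0.009 = 0.022717.
u_3 = 0.022717 × 0.758 + 0.009 = 0.026219.

Unemployment rate after three months ≈ 2.62%.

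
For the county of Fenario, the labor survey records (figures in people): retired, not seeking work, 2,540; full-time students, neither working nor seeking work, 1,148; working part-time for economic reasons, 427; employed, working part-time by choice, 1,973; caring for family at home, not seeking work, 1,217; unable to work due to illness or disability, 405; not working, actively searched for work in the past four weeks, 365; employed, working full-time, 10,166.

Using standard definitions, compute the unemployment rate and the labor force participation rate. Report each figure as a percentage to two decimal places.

Unemployment rate ≈ 2.82%; labor force participation rate ≈ 70.89%.

Employed = 427 + 1,973 + 10,166 = 12,566 (anyone who worked, including part-time for economic reasons, counts as employed).
Unemployed = 365.
Labor force = 12,566 + 365 = 12,931.
Not in labor force = 2,540 + 1,148 + 1,217 + 405 = 5,310 (those not working and not actively searching are outside the labor force).
Civilian working-age population = 12,931 + 5,310 = 18,241.
Unemployment rate = 365 / 12,931 = 2.82%.
Labor force participation rate = 12,931 / 18,241 = 70.89%.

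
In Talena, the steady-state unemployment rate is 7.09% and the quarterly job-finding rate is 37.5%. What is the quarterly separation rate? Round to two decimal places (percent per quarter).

From u* = s/(s+f): s = u·f/(1−u).
s = 0.0709 × 37.5 / (1 − 0.0709) = 2.6588 / 0.9291 ≈ 2.86% per quarter.

Separation rate ≈ 2.86% per quarter.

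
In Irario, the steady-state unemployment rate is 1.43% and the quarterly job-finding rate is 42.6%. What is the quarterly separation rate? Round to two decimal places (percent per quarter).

Separation rate ≈ 0.62% per quarter.

From u* = s/(s+f): s = u·f/(1−u).
s = 0.0143 × 42.6 / (1 − 0.0143) = 0.6092 / 0.9857 ≈ 0.62% per quarter.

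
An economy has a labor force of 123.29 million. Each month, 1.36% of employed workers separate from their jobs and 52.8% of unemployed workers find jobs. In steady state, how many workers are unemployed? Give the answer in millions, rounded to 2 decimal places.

Steady-state unemployment rate u* = s/(s+f) = 1.36/(1.36+52.8) = 0.025111.
Unemployed = u* × labor force = 0.025111 × 123.29 ≈ 3.10 million.

About 3.10 million are unemployed in steady state.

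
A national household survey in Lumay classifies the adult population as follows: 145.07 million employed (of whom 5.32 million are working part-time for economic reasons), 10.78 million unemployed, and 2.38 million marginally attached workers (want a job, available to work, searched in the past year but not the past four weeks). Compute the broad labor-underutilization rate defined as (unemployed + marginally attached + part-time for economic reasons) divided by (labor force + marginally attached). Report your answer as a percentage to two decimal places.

Labor force = 145.07 + 10.78 = 155.85 million.
Numerator = 10.78 + 2.38 + 5.32 = 18.48 million.
Denominator = 155.85 + 2.38 = 158.23 million.
Broad rate = 18.48 / 158.23 = 11.68%.

Broad underutilization rate ≈ 11.68%.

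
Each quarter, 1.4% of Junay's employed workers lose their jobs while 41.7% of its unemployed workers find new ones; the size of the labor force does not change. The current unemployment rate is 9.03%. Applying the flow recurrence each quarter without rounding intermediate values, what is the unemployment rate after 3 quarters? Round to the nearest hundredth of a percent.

With a fixed labor force, u_{t+1} = u_t + s·(1−u_t) − f·u_t = u_t·(1−s−f) + s.
Here 1−s−f = 0.569 and s = 0.014.
u_1 = 0.090300 × 0.569 + 0.014 = 0.065381.
u_2 = 0.065381 × 0.569 + 0.014 = 0.051202.
u_3 = 0.051202 × 0.569 + 0.014 = 0.043134.

Unemployment rate after three quarters ≈ 4.31%.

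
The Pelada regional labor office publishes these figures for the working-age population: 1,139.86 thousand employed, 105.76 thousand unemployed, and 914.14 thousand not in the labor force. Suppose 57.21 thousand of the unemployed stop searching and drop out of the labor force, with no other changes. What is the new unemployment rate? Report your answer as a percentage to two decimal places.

New unemployment rate ≈ 4.09%.

Initially, labor force = 1,139.86 + 105.76 = 1,245.62 thousand, so u = 105.76/1,245.62 = 8.49%.
After the change, unemployed and labor force both fall by 57.21 → E = 1,139.86, U = 48.55, labor force = 1,188.41 thousand.
New unemployment rate = 48.55 / 1,188.41 = 4.09%.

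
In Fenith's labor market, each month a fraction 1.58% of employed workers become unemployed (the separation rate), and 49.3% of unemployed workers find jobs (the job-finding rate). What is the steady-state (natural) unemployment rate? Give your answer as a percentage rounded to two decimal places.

At steady state the flows balance: s·E = f·U, so U/(E+U) = s/(s+f).
u* = 1.58 / (1.58 + 49.3) = 1.58 / 50.88 = 3.11%.

Steady-state unemployment rate ≈ 3.11%.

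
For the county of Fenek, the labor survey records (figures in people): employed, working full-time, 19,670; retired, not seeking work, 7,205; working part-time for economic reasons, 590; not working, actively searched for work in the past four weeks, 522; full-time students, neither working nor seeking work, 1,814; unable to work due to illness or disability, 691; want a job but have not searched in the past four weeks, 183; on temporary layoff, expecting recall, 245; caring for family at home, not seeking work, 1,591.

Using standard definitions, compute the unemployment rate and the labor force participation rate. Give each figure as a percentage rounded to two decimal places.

Unemployment rate ≈ 3.65%; labor force participation rate ≈ 64.68%.

Employed = 19,670 + 590 = 20,260 (anyone who worked, including part-time for economic reasons, counts as employed).
Unemployed = 522 + 245 = 767 (jobless and actively searching, or on temporary layoff).
Labor force = 20,260 + 767 = 21,027.
Not in labor force = 7,205 + 1,814 + 691 + 183 + 1,591 = 11,484 (those not working and not actively searching are outside the labor force — including those who want a job but have given up searching).
Civilian working-age population = 21,027 + 11,484 = 32,511.
Unemployment rate = 767 / 21,027 = 3.65%.
Labor force participation rate = 21,027 / 32,511 = 64.68%.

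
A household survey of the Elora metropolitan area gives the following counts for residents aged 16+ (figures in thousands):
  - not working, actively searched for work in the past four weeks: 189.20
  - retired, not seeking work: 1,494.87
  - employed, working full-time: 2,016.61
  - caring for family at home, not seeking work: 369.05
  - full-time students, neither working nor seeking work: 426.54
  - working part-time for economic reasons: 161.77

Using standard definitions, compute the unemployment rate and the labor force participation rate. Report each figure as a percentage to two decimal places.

Employed = 2,016.61 + 161.77 = 2,178.38 thousand (anyone who worked, including part-time for economic reasons, counts as employed).
Unemployed = 189.20 thousand.
Labor force = 2,178.38 + 189.20 = 2,367.58 thousand.
Not in labor force = 1,494.87 + 369.05 + 426.54 = 2,290.46 thousand (those not working and not actively searching are outside the labor force).
Civilian working-age population = 2,367.58 + 2,290.46 = 4,658.04 thousand.
Unemployment rate = 189.20 / 2,367.58 = 7.99%.
Labor force participation rate = 2,367.58 / 4,658.04 = 50.83%.

Unemployment rate ≈ 7.99%; labor force participation rate ≈ 50.83%.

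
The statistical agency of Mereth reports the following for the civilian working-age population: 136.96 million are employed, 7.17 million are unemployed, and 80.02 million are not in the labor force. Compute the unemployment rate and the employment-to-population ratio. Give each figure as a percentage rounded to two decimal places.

Labor force = employed + unemployed = 136.96 + 7.17 = 144.13 million.
Working-age population = 144.13 + 80.02 = 224.15 million.
Unemployment rate = 7.17 / 144.13 = 4.97%.
Employment-population ratio = 136.96 / 224.15 = 61.10%.

Unemployment rate ≈ 4.97%; employment-population ratio ≈ 61.10%.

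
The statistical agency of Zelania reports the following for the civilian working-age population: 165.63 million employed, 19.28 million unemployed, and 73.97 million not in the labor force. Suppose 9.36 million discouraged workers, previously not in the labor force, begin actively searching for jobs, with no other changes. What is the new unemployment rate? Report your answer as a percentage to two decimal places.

Initially, labor force = 165.63 + 19.28 = 184.91 million, so u = 19.28/184.91 = 10.43%.
After the change, unemployed and labor force both rise by 9.36 → E = 165.63, U = 28.64, labor force = 194.27 million.
New unemployment rate = 28.64 / 194.27 = 14.74%.

New unemployment rate ≈ 14.74%.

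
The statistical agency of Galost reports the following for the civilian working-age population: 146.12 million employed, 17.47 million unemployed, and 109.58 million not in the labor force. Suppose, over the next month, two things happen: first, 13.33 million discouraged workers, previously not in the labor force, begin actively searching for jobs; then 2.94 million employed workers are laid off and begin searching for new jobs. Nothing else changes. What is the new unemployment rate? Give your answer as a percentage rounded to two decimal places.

Initially, labor force = 146.12 + 17.47 = 163.59 million, so u = 17.47/163.59 = 10.68%.
After the first change, unemployed and labor force both rise by 13.33 → E = 146.12, U = 30.80, labor force = 176.92 million.
After the second change, employed falls and unemployed rises by 2.94; labor force unchanged → E = 143.18, U = 33.74, labor force = 176.92 million.
New unemployment rate = 33.74 / 176.92 = 19.07%.

New unemployment rate ≈ 19.07%.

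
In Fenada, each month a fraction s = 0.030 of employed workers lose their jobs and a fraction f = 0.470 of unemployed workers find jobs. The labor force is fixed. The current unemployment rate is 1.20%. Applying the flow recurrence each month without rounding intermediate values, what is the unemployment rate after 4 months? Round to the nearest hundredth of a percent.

With a fixed labor force, u_{t+1} = u_t + s·(1−u_t) − f·u_t = u_t·(1−s−f) + s.
Here 1−s−f = 0.500 and s = 0.030.
u_1 = 0.012000 × 0.500 + 0.030 = 0.036000.
u_2 = 0.036000 × 0.500 + 0.030 = 0.048000.
u_3 = 0.048000 × 0.500 + 0.030 = 0.054000.
u_4 = 0.054000 × 0.500 + 0.030 = 0.057000.

Unemployment rate after four months ≈ 5.70%.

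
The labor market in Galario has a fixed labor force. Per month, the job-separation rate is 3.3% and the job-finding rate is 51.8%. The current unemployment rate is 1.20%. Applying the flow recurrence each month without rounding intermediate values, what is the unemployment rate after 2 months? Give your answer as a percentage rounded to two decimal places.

With a fixed labor force, u_{t+1} = u_t + s·(1−u_t) − f·u_t = u_t·(1−s−f) + s.
Here 1−s−f = 0.449 and s = 0.033.
u_1 = 0.012000 × 0.449 + 0.033 = 0.038388.
u_2 = 0.038388 × 0.449 + 0.033 = 0.050236.

Unemployment rate after two months ≈ 5.02%.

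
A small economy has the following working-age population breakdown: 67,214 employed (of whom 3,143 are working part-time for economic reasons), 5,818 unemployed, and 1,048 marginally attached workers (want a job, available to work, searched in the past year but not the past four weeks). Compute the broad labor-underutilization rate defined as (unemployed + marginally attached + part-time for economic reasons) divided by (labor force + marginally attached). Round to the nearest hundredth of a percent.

Labor force = 67,214 + 5,818 = 73,032.
Numerator = 5,818 + 1,048 + 3,143 = 10,009.
Denominator = 73,032 + 1,048 = 74,080.
Broad rate = 10,009 / 74,080 = 13.51%.

Broad underutilization rate ≈ 13.51%.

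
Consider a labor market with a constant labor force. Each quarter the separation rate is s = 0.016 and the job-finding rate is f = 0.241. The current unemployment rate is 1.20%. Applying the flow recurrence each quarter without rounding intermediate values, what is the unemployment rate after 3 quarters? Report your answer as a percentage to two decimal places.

With a fixed labor force, u_{t+1} = u_t + s·(1−u_t) − f·u_t = u_t·(1−s−f) + s.
Here 1−s−f = 0.743 and s = 0.016.
u_1 = 0.012000 × 0.743 + 0.016 = 0.024916.
u_2 = 0.024916 × 0.743 + 0.016 = 0.034513.
u_3 = 0.034513 × 0.743 + 0.016 = 0.041643.

Unemployment rate after three quarters ≈ 4.16%.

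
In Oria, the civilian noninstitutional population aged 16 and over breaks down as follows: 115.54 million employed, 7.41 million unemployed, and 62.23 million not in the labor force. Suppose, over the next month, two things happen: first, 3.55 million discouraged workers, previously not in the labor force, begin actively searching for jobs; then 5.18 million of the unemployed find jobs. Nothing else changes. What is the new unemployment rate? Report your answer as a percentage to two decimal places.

New unemployment rate ≈ 4.57%.

Initially, labor force = 115.54 + 7.41 = 122.95 million, so u = 7.41/122.95 = 6.03%.
After the first change, unemployed and labor force both rise by 3.55 → E = 115.54, U = 10.96, labor force = 126.50 million.
After the second change, unemployed falls and employed rises by 5.18; labor force unchanged → E = 120.72, U = 5.78, labor force = 126.50 million.
New unemployment rate = 5.78 / 126.50 = 4.57%.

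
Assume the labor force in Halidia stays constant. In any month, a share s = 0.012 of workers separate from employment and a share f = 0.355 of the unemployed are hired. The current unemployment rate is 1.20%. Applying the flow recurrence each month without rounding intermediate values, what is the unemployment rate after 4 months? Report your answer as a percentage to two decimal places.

With a fixed labor force, u_{t+1} = u_t + s·(1−u_t) − f·u_t = u_t·(1−s−f) + s.
Here 1−s−f = 0.633 and s = 0.012.
u_1 = 0.012000 × 0.633 + 0.012 = 0.019596.
u_2 = 0.019596 × 0.633 + 0.012 = 0.024404.
u_3 = 0.024404 × 0.633 + 0.012 = 0.027448.
u_4 = 0.027448 × 0.633 + 0.012 = 0.029375.

Unemployment rate after four months ≈ 2.94%.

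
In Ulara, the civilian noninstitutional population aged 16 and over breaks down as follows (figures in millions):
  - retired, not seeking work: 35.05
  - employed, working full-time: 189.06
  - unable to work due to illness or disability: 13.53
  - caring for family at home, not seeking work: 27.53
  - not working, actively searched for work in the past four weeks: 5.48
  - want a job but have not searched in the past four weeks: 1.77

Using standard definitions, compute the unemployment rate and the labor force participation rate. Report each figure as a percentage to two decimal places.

Unemployment rate ≈ 2.82%; labor force participation rate ≈ 71.41%.

Employed = 189.06 million.
Unemployed = 5.48 million.
Labor force = 189.06 + 5.48 = 194.54 million.
Not in labor force = 35.05 + 13.53 + 27.53 + 1.77 = 77.88 million (those not working and not actively searching are outside the labor force — including those who want a job but have given up searching).
Civilian working-age population = 194.54 + 77.88 = 272.42 million.
Unemployment rate = 5.48 / 194.54 = 2.82%.
Labor force participation rate = 194.54 / 272.42 = 71.41%.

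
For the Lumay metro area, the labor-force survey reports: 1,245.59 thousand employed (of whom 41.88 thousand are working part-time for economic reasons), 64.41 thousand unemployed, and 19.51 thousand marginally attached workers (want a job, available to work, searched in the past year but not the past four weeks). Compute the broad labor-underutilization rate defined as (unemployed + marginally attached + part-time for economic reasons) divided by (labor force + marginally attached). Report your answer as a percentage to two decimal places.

Broad underutilization rate ≈ 9.46%.

Labor force = 1,245.59 + 64.41 = 1,310.00 thousand.
Numerator = 64.41 + 19.51 + 41.88 = 125.80 thousand.
Denominator = 1,310.00 + 19.51 = 1,329.51 thousand.
Broad rate = 125.80 / 1,329.51 = 9.46%.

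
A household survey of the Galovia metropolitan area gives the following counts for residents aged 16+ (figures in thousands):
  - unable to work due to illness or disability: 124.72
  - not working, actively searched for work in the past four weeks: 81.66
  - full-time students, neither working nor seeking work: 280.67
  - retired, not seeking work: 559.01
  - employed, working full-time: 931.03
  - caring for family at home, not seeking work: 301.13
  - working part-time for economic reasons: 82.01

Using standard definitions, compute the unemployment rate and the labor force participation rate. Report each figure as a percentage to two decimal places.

Unemployment rate ≈ 7.46%; labor force participation rate ≈ 46.38%.

Employed = 931.03 + 82.01 = 1,013.04 thousand (anyone who worked, including part-time for economic reasons, counts as employed).
Unemployed = 81.66 thousand.
Labor force = 1,013.04 + 81.66 = 1,094.70 thousand.
Not in labor force = 124.72 + 280.67 + 559.01 + 301.13 = 1,265.53 thousand (those not working and not actively searching are outside the labor force).
Civilian working-age population = 1,094.70 + 1,265.53 = 2,360.23 thousand.
Unemployment rate = 81.66 / 1,094.70 = 7.46%.
Labor force participation rate = 1,094.70 / 2,360.23 = 46.38%.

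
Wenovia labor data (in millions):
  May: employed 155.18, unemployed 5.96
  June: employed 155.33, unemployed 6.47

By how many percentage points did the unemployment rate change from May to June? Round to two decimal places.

May: labor force = 155.18 + 5.96 = 161.14; u = 5.96/161.14 = 3.70%.
June: labor force = 155.33 + 6.47 = 161.80; u = 6.47/161.80 = 4.00%.
Change = 4.00% − 3.70% = +0.30 pp.

The unemployment rate changed by +0.30 percentage points.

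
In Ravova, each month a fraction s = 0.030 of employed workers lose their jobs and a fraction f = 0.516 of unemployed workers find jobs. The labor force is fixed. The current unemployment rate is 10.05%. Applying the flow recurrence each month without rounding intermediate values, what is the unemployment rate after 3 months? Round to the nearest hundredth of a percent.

Unemployment rate after three months ≈ 5.92%.

With a fixed labor force, u_{t+1} = u_t + s·(1−u_t) − f·u_t = u_t·(1−s−f) + s.
Here 1−s−f = 0.454 and s = 0.030.
u_1 = 0.100500 × 0.454 + 0.030 = 0.075627.
u_2 = 0.075627 × 0.454 + 0.030 = 0.064335.
u_3 = 0.064335 × 0.454 + 0.030 = 0.059208.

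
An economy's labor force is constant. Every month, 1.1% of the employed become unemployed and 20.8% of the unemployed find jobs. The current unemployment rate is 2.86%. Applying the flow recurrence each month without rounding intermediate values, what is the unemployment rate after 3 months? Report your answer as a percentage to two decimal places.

With a fixed labor force, u_{t+1} = u_t + s·(1−u_t) − f·u_t = u_t·(1−s−f) + s.
Here 1−s−f = 0.781 and s = 0.011.
u_1 = 0.028600 × 0.781 + 0.011 = 0.033337.
u_2 = 0.033337 × 0.781 + 0.011 = 0.037036.
u_3 = 0.037036 × 0.781 + 0.011 = 0.039925.

Unemployment rate after three months ≈ 3.99%.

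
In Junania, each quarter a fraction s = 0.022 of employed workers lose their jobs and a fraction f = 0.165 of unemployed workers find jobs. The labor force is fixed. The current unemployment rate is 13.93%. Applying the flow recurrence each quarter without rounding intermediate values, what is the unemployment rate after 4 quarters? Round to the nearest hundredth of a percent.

Unemployment rate after four quarters ≈ 12.71%.

With a fixed labor force, u_{t+1} = u_t + s·(1−u_t) − f·u_t = u_t·(1−s−f) + s.
Here 1−s−f = 0.813 and s = 0.022.
u_1 = 0.139300 × 0.813 + 0.022 = 0.135251.
u_2 = 0.135251 × 0.813 + 0.022 = 0.131959.
u_3 = 0.131959 × 0.813 + 0.022 = 0.129283.
u_4 = 0.129283 × 0.813 + 0.022 = 0.127107.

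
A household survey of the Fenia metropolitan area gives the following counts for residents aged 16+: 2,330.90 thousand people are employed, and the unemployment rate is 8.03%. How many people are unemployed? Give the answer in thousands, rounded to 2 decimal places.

Let U be the number unemployed. The labor force is E + U, and U/(E+U) = 0.0803.
So U = 0.0803 × 2,330.90 / (1 − 0.0803) = 187.1713 / 0.9197 ≈ 203.51 thousand.

About 203.51 thousand are unemployed.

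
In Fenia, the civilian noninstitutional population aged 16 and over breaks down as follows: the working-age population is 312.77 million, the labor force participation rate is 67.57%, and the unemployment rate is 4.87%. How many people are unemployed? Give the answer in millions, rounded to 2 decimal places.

Labor force = 0.6757 × 312.77 = 211.34 million.
Unemployed = 0.0487 × 211.34 ≈ 10.29 million.

About 10.29 million are unemployed.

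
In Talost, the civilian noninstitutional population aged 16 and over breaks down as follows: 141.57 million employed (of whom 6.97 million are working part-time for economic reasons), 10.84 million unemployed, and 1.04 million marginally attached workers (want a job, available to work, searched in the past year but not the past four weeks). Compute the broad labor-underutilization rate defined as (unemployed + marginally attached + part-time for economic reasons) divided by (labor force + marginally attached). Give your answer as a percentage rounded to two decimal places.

Labor force = 141.57 + 10.84 = 152.41 million.
Numerator = 10.84 + 1.04 + 6.97 = 18.85 million.
Denominator = 152.41 + 1.04 = 153.45 million.
Broad rate = 18.85 / 153.45 = 12.28%.

Broad underutilization rate ≈ 12.28%.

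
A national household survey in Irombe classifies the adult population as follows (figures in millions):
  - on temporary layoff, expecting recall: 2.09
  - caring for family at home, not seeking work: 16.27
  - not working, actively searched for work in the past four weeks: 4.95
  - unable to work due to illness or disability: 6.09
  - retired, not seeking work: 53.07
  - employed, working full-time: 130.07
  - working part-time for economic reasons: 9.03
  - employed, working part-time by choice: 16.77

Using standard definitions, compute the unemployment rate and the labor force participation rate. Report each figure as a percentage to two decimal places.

Employed = 130.07 + 9.03 + 16.77 = 155.87 million (anyone who worked, including part-time for economic reasons, counts as employed).
Unemployed = 2.09 + 4.95 = 7.04 million (jobless and actively searching, or on temporary layoff).
Labor force = 155.87 + 7.04 = 162.91 million.
Not in labor force = 16.27 + 6.09 + 53.07 = 75.43 million (those not working and not actively searching are outside the labor force).
Civilian working-age population = 162.91 + 75.43 = 238.34 million.
Unemployment rate = 7.04 / 162.91 = 4.32%.
Labor force participation rate = 162.91 / 238.34 = 68.35%.

Unemployment rate ≈ 4.32%; labor force participation rate ≈ 68.35%.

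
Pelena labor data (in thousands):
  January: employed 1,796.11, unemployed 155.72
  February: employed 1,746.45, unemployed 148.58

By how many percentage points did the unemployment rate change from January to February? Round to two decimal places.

January: labor force = 1,796.11 + 155.72 = 1,951.83; u = 155.72/1,951.83 = 7.98%.
February: labor force = 1,746.45 + 148.58 = 1,895.03; u = 148.58/1,895.03 = 7.84%.
Change = 7.84% − 7.98% = −0.14 pp.

The unemployment rate changed by −0.14 percentage points.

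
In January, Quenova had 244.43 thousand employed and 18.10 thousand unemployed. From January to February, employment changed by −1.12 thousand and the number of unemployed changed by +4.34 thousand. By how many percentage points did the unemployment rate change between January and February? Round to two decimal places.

January: labor force = 244.43 + 18.10 = 262.53; u = 18.10/262.53 = 6.89%.
February: labor force = 243.31 + 22.44 = 265.75; u = 22.44/265.75 = 8.44%.
Change = 8.44% − 6.89% = +1.55 pp.

The unemployment rate changed by +1.55 percentage points.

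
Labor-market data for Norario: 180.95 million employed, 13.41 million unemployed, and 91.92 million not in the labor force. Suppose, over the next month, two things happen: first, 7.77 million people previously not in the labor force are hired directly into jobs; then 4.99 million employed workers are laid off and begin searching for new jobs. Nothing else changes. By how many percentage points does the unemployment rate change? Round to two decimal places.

Initially, labor force = 180.95 + 13.41 = 194.36 million, so u = 13.41/194.36 = 6.90%.
After the first change, employed and labor force both rise by 7.77; unemployed unchanged → E = 188.72, U = 13.41, labor force = 202.13 million.
After the second change, employed falls and unemployed rises by 4.99; labor force unchanged → E = 183.73, U = 18.40, labor force = 202.13 million.
New unemployment rate = 18.40 / 202.13 = 9.10%.
Change = 9.10% − 6.90% = +2.20 percentage points.

The unemployment rate changes by +2.20 percentage points.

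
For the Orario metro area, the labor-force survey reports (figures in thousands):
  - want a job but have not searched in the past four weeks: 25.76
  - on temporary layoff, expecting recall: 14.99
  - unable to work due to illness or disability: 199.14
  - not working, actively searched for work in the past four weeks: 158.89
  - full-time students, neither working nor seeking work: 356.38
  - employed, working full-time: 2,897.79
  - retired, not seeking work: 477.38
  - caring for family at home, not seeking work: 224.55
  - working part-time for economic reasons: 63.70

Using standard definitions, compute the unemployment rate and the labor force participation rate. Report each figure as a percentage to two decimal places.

Unemployment rate ≈ 5.55%; labor force participation rate ≈ 70.96%.

Employed = 2,897.79 + 63.70 = 2,961.49 thousand (anyone who worked, including part-time for economic reasons, counts as employed).
Unemployed = 14.99 + 158.89 = 173.88 thousand (jobless and actively searching, or on temporary layoff).
Labor force = 2,961.49 + 173.88 = 3,135.37 thousand.
Not in labor force = 25.76 + 199.14 + 356.38 + 477.38 + 224.55 = 1,283.21 thousand (those not working and not actively searching are outside the labor force — including those who want a job but have given up searching).
Civilian working-age population = 3,135.37 + 1,283.21 = 4,418.58 thousand.
Unemployment rate = 173.88 / 3,135.37 = 5.55%.
Labor force participation rate = 3,135.37 / 4,418.58 = 70.96%.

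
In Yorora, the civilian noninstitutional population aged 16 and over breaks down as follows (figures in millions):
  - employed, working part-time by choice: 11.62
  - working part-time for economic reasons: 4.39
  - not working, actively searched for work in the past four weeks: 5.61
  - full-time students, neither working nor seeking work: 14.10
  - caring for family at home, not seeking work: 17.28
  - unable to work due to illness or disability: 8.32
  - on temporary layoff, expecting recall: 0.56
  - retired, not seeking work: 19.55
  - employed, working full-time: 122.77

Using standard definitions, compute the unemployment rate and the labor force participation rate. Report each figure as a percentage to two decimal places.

Employed = 11.62 + 4.39 + 122.77 = 138.78 million (anyone who worked, including part-time for economic reasons, counts as employed).
Unemployed = 5.61 + 0.56 = 6.17 million (jobless and actively searching, or on temporary layoff).
Labor force = 138.78 + 6.17 = 144.95 million.
Not in labor force = 14.10 + 17.28 + 8.32 + 19.55 = 59.25 million (those not working and not actively searching are outside the labor force).
Civilian working-age population = 144.95 + 59.25 = 204.20 million.
Unemployment rate = 6.17 / 144.95 = 4.26%.
Labor force participation rate = 144.95 / 204.20 = 70.98%.

Unemployment rate ≈ 4.26%; labor force participation rate ≈ 70.98%.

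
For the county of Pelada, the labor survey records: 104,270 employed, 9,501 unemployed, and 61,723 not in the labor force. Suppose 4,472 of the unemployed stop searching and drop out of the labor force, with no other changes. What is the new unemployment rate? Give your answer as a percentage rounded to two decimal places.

Initially, labor force = 104,270 + 9,501 = 113,771, so u = 9,501/113,771 = 8.35%.
After the change, unemployed and labor force both fall by 4,472 → E = 104,270, U = 5,029, labor force = 109,299.
New unemployment rate = 5,029 / 109,299 = 4.60%.

New unemployment rate ≈ 4.60%.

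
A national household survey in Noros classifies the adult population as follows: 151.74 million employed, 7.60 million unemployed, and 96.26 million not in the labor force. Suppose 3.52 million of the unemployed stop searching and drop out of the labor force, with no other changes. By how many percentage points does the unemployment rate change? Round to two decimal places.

The unemployment rate changes by −2.15 percentage points.

Initially, labor force = 151.74 + 7.60 = 159.34 million, so u = 7.60/159.34 = 4.77%.
After the change, unemployed and labor force both fall by 3.52 → E = 151.74, U = 4.08, labor force = 155.82 million.
New unemployment rate = 4.08 / 155.82 = 2.62%.
Change = 2.62% − 4.77% = −2.15 percentage points.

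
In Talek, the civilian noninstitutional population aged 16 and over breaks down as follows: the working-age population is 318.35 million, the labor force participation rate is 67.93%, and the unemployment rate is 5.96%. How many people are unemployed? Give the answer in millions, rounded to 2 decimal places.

Labor force = 0.6793 × 318.35 = 216.26 million.
Unemployed = 0.0596 × 216.26 ≈ 12.89 million.

About 12.89 million are unemployed.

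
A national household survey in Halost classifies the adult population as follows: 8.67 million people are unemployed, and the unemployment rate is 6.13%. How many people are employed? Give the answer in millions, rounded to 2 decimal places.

About 132.77 million are employed.

Labor force = U / u = 8.67 / 0.0613 ≈ 141.44 million.
Employed = labor force − unemployed = 141.44 − 8.67 = 132.77 million.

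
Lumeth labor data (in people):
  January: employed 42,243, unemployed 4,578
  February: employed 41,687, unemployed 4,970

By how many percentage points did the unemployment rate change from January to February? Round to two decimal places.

The unemployment rate changed by +0.87 percentage points.

January: labor force = 42,243 + 4,578 = 46,821; u = 4,578/46,821 = 9.78%.
February: labor force = 41,687 + 4,970 = 46,657; u = 4,970/46,657 = 10.65%.
Change = 10.65% − 9.78% = +0.87 pp.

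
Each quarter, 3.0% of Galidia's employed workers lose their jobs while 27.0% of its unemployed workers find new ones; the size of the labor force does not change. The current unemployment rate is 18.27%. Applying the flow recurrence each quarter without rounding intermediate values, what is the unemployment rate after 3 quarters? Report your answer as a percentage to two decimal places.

Unemployment rate after three quarters ≈ 12.84%.

With a fixed labor force, u_{t+1} = u_t + s·(1−u_t) − f·u_t = u_t·(1−s−f) + s.
Here 1−s−f = 0.700 and s = 0.030.
u_1 = 0.182700 × 0.700 + 0.030 = 0.157890.
u_2 = 0.157890 × 0.700 + 0.030 = 0.140523.
u_3 = 0.140523 × 0.700 + 0.030 = 0.128366.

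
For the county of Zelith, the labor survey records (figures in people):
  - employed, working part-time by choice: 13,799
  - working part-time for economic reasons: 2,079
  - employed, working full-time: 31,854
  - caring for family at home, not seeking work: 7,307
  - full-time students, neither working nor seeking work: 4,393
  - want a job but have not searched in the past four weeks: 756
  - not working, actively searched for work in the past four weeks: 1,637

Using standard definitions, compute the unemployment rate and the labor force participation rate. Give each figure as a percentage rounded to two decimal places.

Unemployment rate ≈ 3.32%; labor force participation rate ≈ 79.85%.

Employed = 13,799 + 2,079 + 31,854 = 47,732 (anyone who worked, including part-time for economic reasons, counts as employed).
Unemployed = 1,637.
Labor force = 47,732 + 1,637 = 49,369.
Not in labor force = 7,307 + 4,393 + 756 = 12,456 (those not working and not actively searching are outside the labor force — including those who want a job but have given up searching).
Civilian working-age population = 49,369 + 12,456 = 61,825.
Unemployment rate = 1,637 / 49,369 = 3.32%.
Labor force participation rate = 49,369 / 61,825 = 79.85%.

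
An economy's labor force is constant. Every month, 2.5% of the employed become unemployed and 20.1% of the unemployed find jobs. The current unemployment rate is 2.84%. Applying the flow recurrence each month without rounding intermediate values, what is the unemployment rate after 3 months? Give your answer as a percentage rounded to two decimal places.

With a fixed labor force, u_{t+1} = u_t + s·(1−u_t) − f·u_t = u_t·(1−s−f) + s.
Here 1−s−f = 0.774 and s = 0.025.
u_1 = 0.028400 × 0.774 + 0.025 = 0.046982.
u_2 = 0.046982 × 0.774 + 0.025 = 0.061364.
u_3 = 0.061364 × 0.774 + 0.025 = 0.072496.

Unemployment rate after three months ≈ 7.25%.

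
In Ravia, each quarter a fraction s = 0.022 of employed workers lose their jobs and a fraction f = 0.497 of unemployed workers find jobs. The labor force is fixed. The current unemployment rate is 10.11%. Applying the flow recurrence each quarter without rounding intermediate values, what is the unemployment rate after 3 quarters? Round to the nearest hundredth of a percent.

Unemployment rate after three quarters ≈ 4.89%.

With a fixed labor force, u_{t+1} = u_t + s·(1−u_t) − f·u_t = u_t·(1−s−f) + s.
Here 1−s−f = 0.481 and s = 0.022.
u_1 = 0.101100 × 0.481 + 0.022 = 0.070629.
u_2 = 0.070629 × 0.481 + 0.022 = 0.055973.
u_3 = 0.055973 × 0.481 + 0.022 = 0.048923.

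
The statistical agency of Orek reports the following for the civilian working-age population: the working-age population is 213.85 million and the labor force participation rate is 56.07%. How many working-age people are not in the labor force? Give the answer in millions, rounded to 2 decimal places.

Share not in the labor force = 1 − 0.5607 = 0.4393.
Not in labor force = 0.4393 × 213.85 ≈ 93.94 million.

About 93.94 million are not in the labor force.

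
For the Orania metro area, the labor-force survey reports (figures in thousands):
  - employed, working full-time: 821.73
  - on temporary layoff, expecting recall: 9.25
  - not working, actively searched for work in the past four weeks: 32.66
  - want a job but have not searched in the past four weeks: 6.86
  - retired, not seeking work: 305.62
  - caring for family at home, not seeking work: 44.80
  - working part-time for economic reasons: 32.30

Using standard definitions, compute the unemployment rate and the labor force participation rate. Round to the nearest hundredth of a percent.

Unemployment rate ≈ 4.68%; labor force participation rate ≈ 71.49%.

Employed = 821.73 + 32.30 = 854.03 thousand (anyone who worked, including part-time for economic reasons, counts as employed).
Unemployed = 9.25 + 32.66 = 41.91 thousand (jobless and actively searching, or on temporary layoff).
Labor force = 854.03 + 41.91 = 895.94 thousand.
Not in labor force = 6.86 + 305.62 + 44.80 = 357.28 thousand (those not working and not actively searching are outside the labor force — including those who want a job but have given up searching).
Civilian working-age population = 895.94 + 357.28 = 1,253.22 thousand.
Unemployment rate = 41.91 / 895.94 = 4.68%.
Labor force participation rate = 895.94 / 1,253.22 = 71.49%.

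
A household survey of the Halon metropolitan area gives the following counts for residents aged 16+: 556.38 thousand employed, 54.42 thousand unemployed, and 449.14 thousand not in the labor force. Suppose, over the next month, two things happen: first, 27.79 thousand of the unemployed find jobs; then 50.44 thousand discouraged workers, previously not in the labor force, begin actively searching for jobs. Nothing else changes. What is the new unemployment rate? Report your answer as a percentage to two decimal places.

New unemployment rate ≈ 11.66%.

Initially, labor force = 556.38 + 54.42 = 610.80 thousand, so u = 54.42/610.80 = 8.91%.
After the first change, unemployed falls and employed rises by 27.79; labor force unchanged → E = 584.17, U = 26.63, labor force = 610.80 thousand.
After the second change, unemployed and labor force both rise by 50.44 → E = 584.17, U = 77.07, labor force = 661.24 thousand.
New unemployment rate = 77.07 / 661.24 = 11.66%.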